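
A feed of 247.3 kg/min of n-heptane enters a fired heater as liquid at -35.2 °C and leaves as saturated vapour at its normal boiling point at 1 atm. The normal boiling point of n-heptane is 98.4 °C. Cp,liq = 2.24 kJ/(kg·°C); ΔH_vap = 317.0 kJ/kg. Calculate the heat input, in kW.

Q = 2540 kW

liquid -35.2→98.4 °C: 299.26 kJ/kg
vaporisation at 98.4 °C: 317 kJ/kg
Δh = 299.26 + 317 = 616.26 kJ/kg
Q = ṁ·Δh = 247.3 kg/min × 616.26 kJ/kg = 152400 kJ/min
|Q| = 2540 kW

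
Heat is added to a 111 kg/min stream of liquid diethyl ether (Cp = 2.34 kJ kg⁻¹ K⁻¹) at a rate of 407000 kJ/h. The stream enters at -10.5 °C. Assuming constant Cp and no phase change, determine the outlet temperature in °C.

Q = 407000 kJ/h = 6783.3 kJ/min
ΔT = Q/(ṁ·Cp) = 6783.3/(111×2.34) = 26.116 K
T_out = -10.5 + 26.116 = 15.616 °C

T_out = 15.6 °C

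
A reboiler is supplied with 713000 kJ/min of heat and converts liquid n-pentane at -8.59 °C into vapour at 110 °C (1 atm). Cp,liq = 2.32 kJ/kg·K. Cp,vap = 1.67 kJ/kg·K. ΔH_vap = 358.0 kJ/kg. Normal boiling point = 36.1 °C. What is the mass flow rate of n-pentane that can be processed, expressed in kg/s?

ṁ = 20.3 kg/s

Δh = 2.32×(36.1−-8.59) + 358.0 + 1.67×(110−36.1) = 585.09 kJ/kg
Q = 713000 kJ/min = 11883 kJ/s = 11883 kJ/s
ṁ = Q/Δh = 11883 / 585.09 = 20.31 kg/s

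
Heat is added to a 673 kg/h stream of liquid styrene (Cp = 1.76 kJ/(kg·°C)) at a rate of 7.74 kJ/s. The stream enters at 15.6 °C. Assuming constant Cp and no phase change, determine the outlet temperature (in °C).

T_out = 39.1 °C

Q = 7.74 kJ/s = 27864 kJ/h
ΔT = Q/(ṁ·Cp) = 27864/(673×1.76) = 23.524 K
T_out = 15.6 + 23.524 = 39.124 °C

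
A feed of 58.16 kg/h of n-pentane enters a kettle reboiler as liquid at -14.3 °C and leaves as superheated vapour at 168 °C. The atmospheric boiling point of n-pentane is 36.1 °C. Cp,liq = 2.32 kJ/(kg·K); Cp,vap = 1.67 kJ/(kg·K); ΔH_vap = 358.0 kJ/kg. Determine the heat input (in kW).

Q = 11.2 kW

liquid -14.3→36.1 °C: 116.93 kJ/kg
vaporisation at 36.1 °C: 358 kJ/kg
vapour 36.1→168 °C: 220.27 kJ/kg
Δh = 116.93 + 358 + 220.27 = 695.2 kJ/kg
Q = ṁ·Δh = 58.16 kg/h × 695.2 kJ/kg = 40433 kJ/h
|Q| = 11.231 kW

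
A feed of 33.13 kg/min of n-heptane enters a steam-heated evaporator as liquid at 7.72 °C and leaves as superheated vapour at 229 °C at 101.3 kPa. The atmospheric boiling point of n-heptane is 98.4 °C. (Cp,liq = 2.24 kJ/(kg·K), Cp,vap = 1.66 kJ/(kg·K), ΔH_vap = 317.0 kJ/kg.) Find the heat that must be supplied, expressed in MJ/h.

liquid 7.72→98.4 °C: 203.12 kJ/kg
vaporisation at 98.4 °C: 317 kJ/kg
vapour 98.4→229 °C: 216.8 kJ/kg
Δh = 203.12 + 317 + 216.8 = 736.92 kJ/kg
Q = ṁ·Δh = 33.13 kg/min × 736.92 kJ/kg = 24414 kJ/min
|Q| = 406.9 kW = 1464.8 MJ/h

Q = 1460 MJ/h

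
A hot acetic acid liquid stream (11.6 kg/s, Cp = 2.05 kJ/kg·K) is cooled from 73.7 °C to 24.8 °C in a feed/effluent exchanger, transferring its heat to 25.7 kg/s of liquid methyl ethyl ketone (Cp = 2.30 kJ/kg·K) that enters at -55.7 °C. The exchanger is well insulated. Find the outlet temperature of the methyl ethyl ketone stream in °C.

T_c,out = -36.0 °C

Heat released by hot stream: Q = 11.6 × 2.05 × (73.7 − 24.8) = 1162.8 kJ/s
Energy balance on cold side (adiabatic exchanger): Q = ṁ_c·Cp_c·(T_c,out − T_c,in)
T_c,out = -55.7 + 1162.8/(25.7 × 2.30) = -36.027 °C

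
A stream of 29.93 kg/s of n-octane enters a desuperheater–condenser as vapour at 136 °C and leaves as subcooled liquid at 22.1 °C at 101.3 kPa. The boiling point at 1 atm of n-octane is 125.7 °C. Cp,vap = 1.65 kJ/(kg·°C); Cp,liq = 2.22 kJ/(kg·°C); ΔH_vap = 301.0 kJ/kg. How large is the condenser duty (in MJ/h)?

Q_c = 59000 MJ/h

vapour 136→125.7 °C: -16.995 kJ/kg
condensation at 125.7 °C: -301 kJ/kg
liquid 125.7→22.1 °C: -229.99 kJ/kg
Δh = -16.995 + -301 + -229.99 = -547.99 kJ/kg
Q = ṁ·Δh = 29.93 kg/s × -547.99 kJ/kg = -16401 kJ/s
|Q| = 16401 kW = 59045 MJ/h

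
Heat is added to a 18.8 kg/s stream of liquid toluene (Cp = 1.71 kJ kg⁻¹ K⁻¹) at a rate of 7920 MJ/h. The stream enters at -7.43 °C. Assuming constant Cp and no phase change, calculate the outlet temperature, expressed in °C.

Q = 7920 MJ/h = 2200 kJ/s
ΔT = Q/(ṁ·Cp) = 2200/(18.8×1.71) = 68.433 K
T_out = -7.43 + 68.433 = 61.003 °C

T_out = 61.0 °C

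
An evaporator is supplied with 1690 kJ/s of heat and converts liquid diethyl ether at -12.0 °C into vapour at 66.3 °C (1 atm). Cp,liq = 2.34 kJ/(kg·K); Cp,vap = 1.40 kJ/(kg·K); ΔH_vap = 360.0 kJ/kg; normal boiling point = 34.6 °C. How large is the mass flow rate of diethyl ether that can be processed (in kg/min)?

Δh = 2.34×(34.6−-12.0) + 360.0 + 1.40×(66.3−34.6) = 513.42 kJ/kg
Q = 1690 kJ/s = 1690 kJ/s = 101400 kJ/min
ṁ = Q/Δh = 101400 / 513.42 = 197.5 kg/min

ṁ = 197 kg/min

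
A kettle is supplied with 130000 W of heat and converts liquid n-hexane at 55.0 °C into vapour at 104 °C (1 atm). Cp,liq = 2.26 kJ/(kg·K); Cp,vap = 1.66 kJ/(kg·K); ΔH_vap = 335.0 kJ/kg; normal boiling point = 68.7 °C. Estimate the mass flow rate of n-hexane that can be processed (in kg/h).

Δh = 2.26×(68.7−55.0) + 335.0 + 1.66×(104−68.7) = 424.56 kJ/kg
Q = 130000 W = 130 kJ/s = 468000 kJ/h
ṁ = Q/Δh = 468000 / 424.56 = 1102.3 kg/h

ṁ = 1100 kg/h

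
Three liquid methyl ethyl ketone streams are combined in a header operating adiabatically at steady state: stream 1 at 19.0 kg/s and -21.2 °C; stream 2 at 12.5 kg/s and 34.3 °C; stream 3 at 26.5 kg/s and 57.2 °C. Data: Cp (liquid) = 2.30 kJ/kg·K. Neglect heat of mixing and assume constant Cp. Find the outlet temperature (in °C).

No heat crosses the boundary, so H_out = H_in.
Σ ṁᵢCp,ᵢTᵢ = 19.0×2.30×-21.2 + 12.5×2.30×34.3 + 26.5×2.30×57.2 = 3546
Σ ṁᵢCp,ᵢ = 19.0×2.30 + 12.5×2.30 + 26.5×2.30 = 133.4
T_out = 3546 / 133.4 = 26.582 °C

T_out = 26.6 °C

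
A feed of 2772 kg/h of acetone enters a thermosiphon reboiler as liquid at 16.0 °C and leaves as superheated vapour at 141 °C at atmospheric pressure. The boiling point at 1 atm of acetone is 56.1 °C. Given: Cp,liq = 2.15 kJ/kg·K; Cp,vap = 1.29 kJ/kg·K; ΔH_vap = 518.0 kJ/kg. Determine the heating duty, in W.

liquid 16.0→56.1 °C: 86.215 kJ/kg
vaporisation at 56.1 °C: 518 kJ/kg
vapour 56.1→141 °C: 109.52 kJ/kg
Δh = 86.215 + 518 + 109.52 = 713.74 kJ/kg
Q = ṁ·Δh = 2772 kg/h × 713.74 kJ/kg = 1.9785e+06 kJ/h
|Q| = 549.58 kW = 549580 W

Q = 550000 W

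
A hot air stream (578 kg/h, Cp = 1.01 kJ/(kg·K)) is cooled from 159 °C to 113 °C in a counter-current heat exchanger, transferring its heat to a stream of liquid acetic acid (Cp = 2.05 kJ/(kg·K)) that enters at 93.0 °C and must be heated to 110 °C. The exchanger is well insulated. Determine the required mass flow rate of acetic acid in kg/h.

Heat released by hot stream: Q = 578 × 1.01 × (159 − 113) = 26854 kJ/h
Energy balance on cold side (adiabatic exchanger): Q = ṁ_c·Cp_c·(T_c,out − T_c,in)
ṁ_c = 26854 / [2.05 × (110 − 93.0)] = 770.56 kg/h

ṁ_c = 771 kg/h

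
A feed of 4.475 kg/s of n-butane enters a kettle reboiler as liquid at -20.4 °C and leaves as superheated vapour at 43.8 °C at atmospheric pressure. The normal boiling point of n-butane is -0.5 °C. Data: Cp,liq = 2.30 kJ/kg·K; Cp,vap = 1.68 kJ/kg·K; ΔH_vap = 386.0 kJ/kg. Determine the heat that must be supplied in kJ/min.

Q = 136000 kJ/min

liquid -20.4→-0.5 °C: 45.77 kJ/kg
vaporisation at -0.5 °C: 386 kJ/kg
vapour -0.5→43.8 °C: 74.424 kJ/kg
Δh = 45.77 + 386 + 74.424 = 506.19 kJ/kg
Q = ṁ·Δh = 4.475 kg/s × 506.19 kJ/kg = 2265.2 kJ/s
|Q| = 2265.2 kW = 135910 kJ/min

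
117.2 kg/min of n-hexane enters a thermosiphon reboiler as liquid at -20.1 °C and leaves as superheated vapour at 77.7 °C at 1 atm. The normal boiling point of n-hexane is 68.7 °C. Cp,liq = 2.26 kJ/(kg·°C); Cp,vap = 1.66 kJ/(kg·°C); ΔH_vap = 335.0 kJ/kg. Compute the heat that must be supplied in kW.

liquid -20.1→68.7 °C: 200.69 kJ/kg
vaporisation at 68.7 °C: 335 kJ/kg
vapour 68.7→77.7 °C: 14.94 kJ/kg
Δh = 200.69 + 335 + 14.94 = 550.63 kJ/kg
Q = ṁ·Δh = 117.2 kg/min × 550.63 kJ/kg = 64534 kJ/min
|Q| = 1075.6 kW

Q = 1080 kW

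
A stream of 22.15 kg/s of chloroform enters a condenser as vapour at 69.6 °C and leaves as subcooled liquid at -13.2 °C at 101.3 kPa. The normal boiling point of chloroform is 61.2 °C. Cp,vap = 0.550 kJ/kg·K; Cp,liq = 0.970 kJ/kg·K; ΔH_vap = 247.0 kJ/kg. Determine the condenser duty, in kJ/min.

Q_c = 430000 kJ/min

vapour 69.6→61.2 °C: -4.62 kJ/kg
condensation at 61.2 °C: -247 kJ/kg
liquid 61.2→-13.2 °C: -72.168 kJ/kg
Δh = -4.62 + -247 + -72.168 = -323.79 kJ/kg
Q = ṁ·Δh = 22.15 kg/s × -323.79 kJ/kg = -7171.9 kJ/s
|Q| = 7171.9 kW = 430310 kJ/min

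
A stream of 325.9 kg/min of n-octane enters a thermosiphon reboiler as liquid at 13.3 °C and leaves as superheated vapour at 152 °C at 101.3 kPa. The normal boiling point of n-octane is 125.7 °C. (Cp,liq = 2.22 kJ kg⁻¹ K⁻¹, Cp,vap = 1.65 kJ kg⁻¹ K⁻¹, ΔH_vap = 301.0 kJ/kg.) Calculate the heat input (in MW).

liquid 13.3→125.7 °C: 249.53 kJ/kg
vaporisation at 125.7 °C: 301 kJ/kg
vapour 125.7→152 °C: 43.395 kJ/kg
Δh = 249.53 + 301 + 43.395 = 593.92 kJ/kg
Q = ṁ·Δh = 325.9 kg/min × 593.92 kJ/kg = 193560 kJ/min
|Q| = 3226 kW = 3.226 MW

Q = 3.23 MW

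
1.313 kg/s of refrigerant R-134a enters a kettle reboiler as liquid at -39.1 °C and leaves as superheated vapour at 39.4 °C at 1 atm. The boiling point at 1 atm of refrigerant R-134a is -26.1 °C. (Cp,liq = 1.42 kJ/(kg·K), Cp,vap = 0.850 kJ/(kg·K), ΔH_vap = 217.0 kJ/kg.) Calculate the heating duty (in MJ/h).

liquid -39.1→-26.1 °C: 18.46 kJ/kg
vaporisation at -26.1 °C: 217 kJ/kg
vapour -26.1→39.4 °C: 55.675 kJ/kg
Δh = 18.46 + 217 + 55.675 = 291.13 kJ/kg
Q = ṁ·Δh = 1.313 kg/s × 291.13 kJ/kg = 382.26 kJ/s
|Q| = 382.26 kW = 1376.1 MJ/h

Q = 1380 MJ/h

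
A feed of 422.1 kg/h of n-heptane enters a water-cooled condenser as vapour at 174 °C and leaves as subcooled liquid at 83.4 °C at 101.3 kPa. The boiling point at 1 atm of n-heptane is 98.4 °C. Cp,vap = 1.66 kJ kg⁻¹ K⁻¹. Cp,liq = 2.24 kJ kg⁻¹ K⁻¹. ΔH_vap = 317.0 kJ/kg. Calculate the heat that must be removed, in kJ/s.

vapour 174→98.4 °C: -125.5 kJ/kg
condensation at 98.4 °C: -317 kJ/kg
liquid 98.4→83.4 °C: -33.6 kJ/kg
Δh = -125.5 + -317 + -33.6 = -476.1 kJ/kg
Q = ṁ·Δh = 422.1 kg/h × -476.1 kJ/kg = -200960 kJ/h
|Q| = 55.822 kW

Q_c = 55.8 kJ/s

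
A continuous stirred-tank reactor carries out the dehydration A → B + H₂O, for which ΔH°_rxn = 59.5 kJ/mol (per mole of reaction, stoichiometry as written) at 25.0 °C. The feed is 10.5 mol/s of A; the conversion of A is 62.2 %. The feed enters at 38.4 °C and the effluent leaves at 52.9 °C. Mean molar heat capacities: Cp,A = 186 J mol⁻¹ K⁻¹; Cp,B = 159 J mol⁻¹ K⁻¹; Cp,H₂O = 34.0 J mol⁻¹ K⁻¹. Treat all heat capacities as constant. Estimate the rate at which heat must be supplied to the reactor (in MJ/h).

Extent of reaction ξ = 0.622 × 10.5 = 6.531 mol/s
Reaction term: ξ·ΔH°_rxn = 6.531 × 59.5 = 388.59 kJ/s
Sensible, feed 38.4→25 °C: -26.17 kJ/s
Outlet flows (mol/s): A 3.969, B 6.531, H₂O 6.531
Sensible, products 25→52.9 °C: 55.764 kJ/s
Q = ΔH = 418.19 kJ/s = 418.19 kW
Heat supplied = 1505.5 MJ/h

Q_in = 1510 MJ/h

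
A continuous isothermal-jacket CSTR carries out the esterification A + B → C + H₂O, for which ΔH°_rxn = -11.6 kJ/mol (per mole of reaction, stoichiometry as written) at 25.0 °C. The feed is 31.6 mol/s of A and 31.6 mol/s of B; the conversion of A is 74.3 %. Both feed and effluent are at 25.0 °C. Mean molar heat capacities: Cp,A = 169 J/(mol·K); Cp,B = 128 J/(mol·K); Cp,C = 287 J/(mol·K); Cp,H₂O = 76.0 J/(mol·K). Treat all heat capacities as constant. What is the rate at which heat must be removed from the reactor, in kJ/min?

Q_out = 16300 kJ/min

Extent of reaction ξ = 0.743 × 31.6 = 23.479 mol/s
Reaction term: ξ·ΔH°_rxn = 23.479 × -11.6 = -272.35 kJ/s
Q = ΔH = -272.35 kJ/s = -272.35 kW
Heat removed = 16341 kJ/min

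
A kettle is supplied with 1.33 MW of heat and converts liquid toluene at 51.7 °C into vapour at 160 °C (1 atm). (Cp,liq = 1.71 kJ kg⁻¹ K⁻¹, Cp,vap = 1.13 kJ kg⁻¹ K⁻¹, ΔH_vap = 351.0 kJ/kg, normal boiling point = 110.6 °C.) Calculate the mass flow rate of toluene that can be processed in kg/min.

Δh = 1.71×(110.6−51.7) + 351.0 + 1.13×(160−110.6) = 507.54 kJ/kg
Q = 1.33 MW = 1330 kJ/s = 79800 kJ/min
ṁ = Q/Δh = 79800 / 507.54 = 157.23 kg/min

ṁ = 157 kg/min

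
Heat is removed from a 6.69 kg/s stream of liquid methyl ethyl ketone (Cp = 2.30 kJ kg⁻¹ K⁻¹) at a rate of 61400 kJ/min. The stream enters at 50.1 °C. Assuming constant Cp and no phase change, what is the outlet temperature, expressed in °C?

T_out = -16.4 °C

Q = 61400 kJ/min = 1023.3 kJ/s
ΔT = Q/(ṁ·Cp) = 1023.3/(6.69×2.30) = 66.506 K
T_out = 50.1 − 66.506 = -16.406 °C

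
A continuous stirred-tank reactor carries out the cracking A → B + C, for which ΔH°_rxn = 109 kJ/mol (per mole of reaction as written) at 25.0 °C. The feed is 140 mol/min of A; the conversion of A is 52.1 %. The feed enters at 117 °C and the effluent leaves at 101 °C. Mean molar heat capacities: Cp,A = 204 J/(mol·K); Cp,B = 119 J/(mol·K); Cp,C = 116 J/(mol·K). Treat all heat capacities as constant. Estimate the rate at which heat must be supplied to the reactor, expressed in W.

Extent of reaction ξ = 0.521 × 140 = 72.94 mol/min
Reaction term: ξ·ΔH°_rxn = 72.94 × 109 = 7950.5 kJ/min
Sensible, feed 117→25 °C: -2627.5 kJ/min
Outlet flows (mol/min): A 67.06, B 72.94, C 72.94
Sensible, products 25→101 °C: 2342.4 kJ/min
Q = ΔH = 7665.3 kJ/min = 127.76 kW
Heat supplied = 127760 W

Q_in = 128000 W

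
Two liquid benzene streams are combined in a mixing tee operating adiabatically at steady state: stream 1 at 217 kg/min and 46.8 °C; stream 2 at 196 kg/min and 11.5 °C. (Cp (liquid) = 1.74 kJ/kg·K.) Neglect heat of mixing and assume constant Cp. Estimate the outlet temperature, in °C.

T_out = 30.0 °C

Energy balance with Q = 0: Σ ṁᵢCp,ᵢ(T_out − Tᵢ) = 0
T_out = Σ ṁᵢCp,ᵢTᵢ / Σ ṁᵢCp,ᵢ
      = 21593 / 718.62 = 30.047 °C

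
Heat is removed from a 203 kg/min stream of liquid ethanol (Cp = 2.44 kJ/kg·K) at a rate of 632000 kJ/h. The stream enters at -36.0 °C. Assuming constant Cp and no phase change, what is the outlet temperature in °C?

Q = 632000 kJ/h = 10533 kJ/min
ΔT = Q/(ṁ·Cp) = 10533/(203×2.44) = 21.266 K
T_out = -36.0 − 21.266 = -57.266 °C

T_out = -57.3 °C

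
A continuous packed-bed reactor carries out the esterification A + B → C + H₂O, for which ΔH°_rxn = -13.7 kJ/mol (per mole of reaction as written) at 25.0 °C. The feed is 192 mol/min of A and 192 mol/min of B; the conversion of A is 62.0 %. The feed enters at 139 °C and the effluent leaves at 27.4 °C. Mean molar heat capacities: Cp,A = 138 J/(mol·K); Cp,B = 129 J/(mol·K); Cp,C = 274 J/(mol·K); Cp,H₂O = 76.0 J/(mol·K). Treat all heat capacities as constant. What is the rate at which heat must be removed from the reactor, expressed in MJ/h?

Extent of reaction ξ = 0.620 × 192 = 119.04 mol/min
Reaction term: ξ·ΔH°_rxn = 119.04 × -13.7 = -1630.8 kJ/min
Sensible, feed 139→25 °C: -5844.1 kJ/min
Outlet flows (mol/min): A 72.96, B 72.96, C 119.04, H₂O 119.04
Sensible, products 25→27.4 °C: 146.75 kJ/min
Q = ΔH = -7328.2 kJ/min = -122.14 kW
Heat removed = 439.69 MJ/h

Q_out = 440 MJ/h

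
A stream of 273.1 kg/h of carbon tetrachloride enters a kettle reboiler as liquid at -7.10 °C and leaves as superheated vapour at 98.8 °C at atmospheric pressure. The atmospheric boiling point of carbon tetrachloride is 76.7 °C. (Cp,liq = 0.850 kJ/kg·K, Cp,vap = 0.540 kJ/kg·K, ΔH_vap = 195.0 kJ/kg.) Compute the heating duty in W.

Q = 21100 W

liquid -7.10→76.7 °C: 71.23 kJ/kg
vaporisation at 76.7 °C: 195 kJ/kg
vapour 76.7→98.8 °C: 11.934 kJ/kg
Δh = 71.23 + 195 + 11.934 = 278.16 kJ/kg
Q = ṁ·Δh = 273.1 kg/h × 278.16 kJ/kg = 75967 kJ/h
|Q| = 21.102 kW = 21102 W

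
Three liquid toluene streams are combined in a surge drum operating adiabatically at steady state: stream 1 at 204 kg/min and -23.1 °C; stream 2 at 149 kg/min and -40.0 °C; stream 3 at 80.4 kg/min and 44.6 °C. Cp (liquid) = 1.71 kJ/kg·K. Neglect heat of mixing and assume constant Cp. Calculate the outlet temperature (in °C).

T_out = -16.4 °C

Adiabatic, steady state ⇒ Σ ṁᵢCp,ᵢ(T_out − Tᵢ) = 0
Σ ṁᵢCp,ᵢTᵢ = 204×1.71×-23.1 + 149×1.71×-40.0 + 80.4×1.71×44.6 = -12118
Σ ṁᵢCp,ᵢ = 204×1.71 + 149×1.71 + 80.4×1.71 = 741.11
T_out = -12118 / 741.11 = -16.351 °C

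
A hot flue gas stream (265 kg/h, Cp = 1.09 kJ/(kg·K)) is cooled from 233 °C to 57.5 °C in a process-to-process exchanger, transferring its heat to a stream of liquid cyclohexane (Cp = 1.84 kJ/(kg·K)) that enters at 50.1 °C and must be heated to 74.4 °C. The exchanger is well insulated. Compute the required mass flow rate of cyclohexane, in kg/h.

ṁ_c = 1130 kg/h

Heat released by hot stream: Q = 265 × 1.09 × (233 − 57.5) = 50693 kJ/h
Energy balance on cold side (adiabatic exchanger): Q = ṁ_c·Cp_c·(T_c,out − T_c,in)
ṁ_c = 50693 / [1.84 × (74.4 − 50.1)] = 1133.8 kg/h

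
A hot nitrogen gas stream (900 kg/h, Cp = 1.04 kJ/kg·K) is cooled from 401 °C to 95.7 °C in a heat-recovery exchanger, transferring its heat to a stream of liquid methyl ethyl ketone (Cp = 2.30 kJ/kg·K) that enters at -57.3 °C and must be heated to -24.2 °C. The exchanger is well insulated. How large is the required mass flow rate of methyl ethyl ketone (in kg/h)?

ṁ_c = 3750 kg/h

Heat released by hot stream: Q = 900 × 1.04 × (401 − 95.7) = 285760 kJ/h
Energy balance on cold side (adiabatic exchanger): Q = ṁ_c·Cp_c·(T_c,out − T_c,in)
ṁ_c = 285760 / [2.30 × (-24.2 − -57.3)] = 3753.6 kg/h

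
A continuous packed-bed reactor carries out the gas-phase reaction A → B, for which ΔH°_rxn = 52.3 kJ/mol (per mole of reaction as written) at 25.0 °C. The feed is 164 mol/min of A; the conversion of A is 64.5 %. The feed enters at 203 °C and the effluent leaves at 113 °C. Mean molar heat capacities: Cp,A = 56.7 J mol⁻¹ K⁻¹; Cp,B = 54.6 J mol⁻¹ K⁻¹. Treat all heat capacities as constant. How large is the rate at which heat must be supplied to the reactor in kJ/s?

Q_in = 77.9 kJ/s

Extent of reaction ξ = 0.645 × 164 = 105.78 mol/min
Reaction term: ξ·ΔH°_rxn = 105.78 × 52.3 = 5532.3 kJ/min
Sensible, feed 203→25 °C: -1655.2 kJ/min
Outlet flows (mol/min): A 58.22, B 105.78
Sensible, products 25→113 °C: 798.75 kJ/min
Q = ΔH = 4675.9 kJ/min = 77.931 kW
Heat supplied = 77.931 kJ/s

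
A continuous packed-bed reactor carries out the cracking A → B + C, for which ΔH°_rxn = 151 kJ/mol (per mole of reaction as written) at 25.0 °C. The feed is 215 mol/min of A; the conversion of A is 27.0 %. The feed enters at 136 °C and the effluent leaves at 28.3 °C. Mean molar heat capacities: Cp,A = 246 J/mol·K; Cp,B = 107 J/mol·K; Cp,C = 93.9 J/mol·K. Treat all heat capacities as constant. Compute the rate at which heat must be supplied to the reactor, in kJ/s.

Q_in = 51.0 kJ/s

Extent of reaction ξ = 0.270 × 215 = 58.05 mol/min
Reaction term: ξ·ΔH°_rxn = 58.05 × 151 = 8765.6 kJ/min
Sensible, feed 136→25 °C: -5870.8 kJ/min
Outlet flows (mol/min): A 156.95, B 58.05, C 58.05
Sensible, products 25→28.3 °C: 165.9 kJ/min
Q = ΔH = 3060.7 kJ/min = 51.011 kW
Heat supplied = 51.011 kJ/s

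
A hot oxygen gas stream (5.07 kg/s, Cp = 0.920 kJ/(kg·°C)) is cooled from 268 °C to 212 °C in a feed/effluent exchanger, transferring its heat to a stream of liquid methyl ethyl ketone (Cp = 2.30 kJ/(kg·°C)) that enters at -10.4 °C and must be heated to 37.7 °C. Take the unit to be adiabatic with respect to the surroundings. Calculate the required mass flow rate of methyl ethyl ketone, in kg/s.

ṁ_c = 2.36 kg/s

Heat released by hot stream: Q = 5.07 × 0.920 × (268 − 212) = 261.21 kJ/s
Energy balance on cold side (adiabatic exchanger): Q = ṁ_c·Cp_c·(T_c,out − T_c,in)
ṁ_c = 261.21 / [2.30 × (37.7 − -10.4)] = 2.3611 kg/s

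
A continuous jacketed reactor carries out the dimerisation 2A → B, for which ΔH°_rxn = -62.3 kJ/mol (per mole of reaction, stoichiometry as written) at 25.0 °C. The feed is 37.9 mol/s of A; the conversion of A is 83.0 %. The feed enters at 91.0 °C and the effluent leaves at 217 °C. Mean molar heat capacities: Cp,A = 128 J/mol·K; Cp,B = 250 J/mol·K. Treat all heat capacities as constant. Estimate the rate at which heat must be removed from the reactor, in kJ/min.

Extent of reaction ξ = 0.830 × 37.9 / 2 = 15.728 mol/s
Reaction term: ξ·ΔH°_rxn = 15.728 × -62.3 = -979.89 kJ/s
Sensible, feed 91.0→25 °C: -320.18 kJ/s
Outlet flows (mol/s): A 6.443, B 15.728
Sensible, products 25→217 °C: 913.31 kJ/s
Q = ΔH = -386.75 kJ/s = -386.75 kW
Heat removed = 23205 kJ/min

Q_out = 23200 kJ/min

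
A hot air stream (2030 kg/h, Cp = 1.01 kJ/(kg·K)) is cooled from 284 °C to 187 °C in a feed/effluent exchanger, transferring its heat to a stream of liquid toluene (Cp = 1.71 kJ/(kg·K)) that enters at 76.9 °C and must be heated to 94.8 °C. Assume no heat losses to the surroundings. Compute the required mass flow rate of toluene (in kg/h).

ṁ_c = 6500 kg/h

Heat released by hot stream: Q = 2030 × 1.01 × (284 − 187) = 198880 kJ/h
Energy balance on cold side (adiabatic exchanger): Q = ṁ_c·Cp_c·(T_c,out − T_c,in)
ṁ_c = 198880 / [1.71 × (94.8 − 76.9)] = 6497.4 kg/h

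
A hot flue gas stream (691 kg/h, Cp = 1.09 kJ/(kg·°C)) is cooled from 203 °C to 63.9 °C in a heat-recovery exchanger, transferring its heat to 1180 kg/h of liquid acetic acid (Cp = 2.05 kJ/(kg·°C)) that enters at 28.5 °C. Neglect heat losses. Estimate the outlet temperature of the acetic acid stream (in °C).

T_c,out = 71.8 °C

Heat released by hot stream: Q = 691 × 1.09 × (203 − 63.9) = 104770 kJ/h
Energy balance on cold side (adiabatic exchanger): Q = ṁ_c·Cp_c·(T_c,out − T_c,in)
T_c,out = 28.5 + 104770/(1180 × 2.05) = 71.811 °C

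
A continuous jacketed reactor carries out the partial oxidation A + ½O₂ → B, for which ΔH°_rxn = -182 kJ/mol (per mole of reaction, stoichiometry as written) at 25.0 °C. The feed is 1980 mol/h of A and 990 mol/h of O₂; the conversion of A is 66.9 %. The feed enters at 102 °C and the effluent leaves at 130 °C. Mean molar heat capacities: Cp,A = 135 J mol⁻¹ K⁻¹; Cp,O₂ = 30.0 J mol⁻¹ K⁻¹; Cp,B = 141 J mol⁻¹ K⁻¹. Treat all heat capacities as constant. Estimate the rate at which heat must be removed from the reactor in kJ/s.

Extent of reaction ξ = 0.669 × 1980 = 1324.6 mol/h
Reaction term: ξ·ΔH°_rxn = 1324.6 × -182 = -241080 kJ/h
Sensible, feed 102→25 °C: -22869 kJ/h
Outlet flows (mol/h): A 655.38, O₂ 327.69, B 1324.6
Sensible, products 25→130 °C: 29933 kJ/h
Q = ΔH = -234020 kJ/h = -65.005 kW
Heat removed = 65.005 kJ/s

Q_out = 65.0 kJ/s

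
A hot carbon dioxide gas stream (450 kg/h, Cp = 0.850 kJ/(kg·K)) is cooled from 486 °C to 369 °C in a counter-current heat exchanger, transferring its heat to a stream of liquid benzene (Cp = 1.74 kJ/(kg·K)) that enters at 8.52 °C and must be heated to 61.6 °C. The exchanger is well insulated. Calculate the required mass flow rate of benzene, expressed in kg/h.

Heat released by hot stream: Q = 450 × 0.850 × (486 − 369) = 44752 kJ/h
Energy balance on cold side (adiabatic exchanger): Q = ṁ_c·Cp_c·(T_c,out − T_c,in)
ṁ_c = 44752 / [1.74 × (61.6 − 8.52)] = 484.55 kg/h

ṁ_c = 485 kg/h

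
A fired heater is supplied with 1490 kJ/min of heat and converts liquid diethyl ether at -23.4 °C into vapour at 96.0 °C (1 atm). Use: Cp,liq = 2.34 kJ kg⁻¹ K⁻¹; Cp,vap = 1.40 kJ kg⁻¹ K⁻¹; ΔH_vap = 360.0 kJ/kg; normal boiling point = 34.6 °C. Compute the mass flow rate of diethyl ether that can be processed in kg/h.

Δh = 2.34×(34.6−-23.4) + 360.0 + 1.40×(96.0−34.6) = 581.68 kJ/kg
Q = 1490 kJ/min = 24.833 kJ/s = 89400 kJ/h
ṁ = Q/Δh = 89400 / 581.68 = 153.69 kg/h

ṁ = 154 kg/h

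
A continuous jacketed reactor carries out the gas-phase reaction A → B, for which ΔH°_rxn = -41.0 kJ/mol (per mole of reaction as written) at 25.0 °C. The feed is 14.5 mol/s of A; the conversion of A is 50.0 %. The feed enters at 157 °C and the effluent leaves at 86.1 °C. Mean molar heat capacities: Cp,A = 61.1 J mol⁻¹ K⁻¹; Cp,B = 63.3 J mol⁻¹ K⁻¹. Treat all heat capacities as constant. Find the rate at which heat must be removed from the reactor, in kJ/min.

Q_out = 21500 kJ/min

Extent of reaction ξ = 0.500 × 14.5 = 7.25 mol/s
Reaction term: ξ·ΔH°_rxn = 7.25 × -41.0 = -297.25 kJ/s
Sensible, feed 157→25 °C: -116.95 kJ/s
Outlet flows (mol/s): A 7.25, B 7.25
Sensible, products 25→86.1 °C: 55.106 kJ/s
Q = ΔH = -359.09 kJ/s = -359.09 kW
Heat removed = 21545 kJ/min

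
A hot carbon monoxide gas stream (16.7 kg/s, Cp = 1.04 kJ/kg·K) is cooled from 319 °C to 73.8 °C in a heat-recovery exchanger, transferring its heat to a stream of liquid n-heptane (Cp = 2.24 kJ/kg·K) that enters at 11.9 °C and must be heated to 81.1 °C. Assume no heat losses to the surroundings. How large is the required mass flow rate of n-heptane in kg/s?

ṁ_c = 27.5 kg/s

Heat released by hot stream: Q = 16.7 × 1.04 × (319 − 73.8) = 4258.6 kJ/s
Energy balance on cold side (adiabatic exchanger): Q = ṁ_c·Cp_c·(T_c,out − T_c,in)
ṁ_c = 4258.6 / [2.24 × (81.1 − 11.9)] = 27.474 kg/s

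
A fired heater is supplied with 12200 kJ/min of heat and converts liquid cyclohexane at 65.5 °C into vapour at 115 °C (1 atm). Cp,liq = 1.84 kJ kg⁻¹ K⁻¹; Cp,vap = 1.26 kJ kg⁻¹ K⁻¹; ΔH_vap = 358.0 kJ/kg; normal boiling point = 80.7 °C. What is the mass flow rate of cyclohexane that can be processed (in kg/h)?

Δh = 1.84×(80.7−65.5) + 358.0 + 1.26×(115−80.7) = 429.19 kJ/kg
Q = 12200 kJ/min = 203.33 kJ/s = 732000 kJ/h
ṁ = Q/Δh = 732000 / 429.19 = 1705.6 kg/h

ṁ = 1710 kg/h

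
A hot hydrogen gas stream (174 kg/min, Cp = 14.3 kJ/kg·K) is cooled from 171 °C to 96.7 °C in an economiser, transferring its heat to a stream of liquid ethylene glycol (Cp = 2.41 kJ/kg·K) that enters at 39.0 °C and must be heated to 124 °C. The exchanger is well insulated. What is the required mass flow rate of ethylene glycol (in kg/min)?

ṁ_c = 902 kg/min

Heat released by hot stream: Q = 174 × 14.3 × (171 − 96.7) = 184870 kJ/min
Energy balance on cold side (adiabatic exchanger): Q = ṁ_c·Cp_c·(T_c,out − T_c,in)
ṁ_c = 184870 / [2.41 × (124 − 39.0)] = 902.48 kg/min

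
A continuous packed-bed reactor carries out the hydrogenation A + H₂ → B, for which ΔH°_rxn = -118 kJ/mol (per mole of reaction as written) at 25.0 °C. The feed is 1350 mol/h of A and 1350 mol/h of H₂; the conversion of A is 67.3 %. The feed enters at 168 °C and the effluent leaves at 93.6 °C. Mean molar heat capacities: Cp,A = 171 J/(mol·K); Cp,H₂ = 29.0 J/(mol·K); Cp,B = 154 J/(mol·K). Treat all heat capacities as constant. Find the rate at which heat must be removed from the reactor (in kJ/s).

Extent of reaction ξ = 0.673 × 1350 = 908.55 mol/h
Reaction term: ξ·ΔH°_rxn = 908.55 × -118 = -107210 kJ/h
Sensible, feed 168→25 °C: -38610 kJ/h
Outlet flows (mol/h): A 441.45, H₂ 441.45, B 908.55
Sensible, products 25→93.6 °C: 15655 kJ/h
Q = ΔH = -130160 kJ/h = -36.157 kW
Heat removed = 36.157 kJ/s

Q_out = 36.2 kJ/s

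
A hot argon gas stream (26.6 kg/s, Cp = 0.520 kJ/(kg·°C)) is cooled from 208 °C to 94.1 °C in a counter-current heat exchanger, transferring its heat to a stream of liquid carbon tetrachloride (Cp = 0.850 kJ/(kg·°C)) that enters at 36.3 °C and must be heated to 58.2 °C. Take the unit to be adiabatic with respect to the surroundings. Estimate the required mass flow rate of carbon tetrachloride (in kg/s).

Heat released by hot stream: Q = 26.6 × 0.520 × (208 − 94.1) = 1575.5 kJ/s
Energy balance on cold side (adiabatic exchanger): Q = ṁ_c·Cp_c·(T_c,out − T_c,in)
ṁ_c = 1575.5 / [0.850 × (58.2 − 36.3)] = 84.634 kg/s

ṁ_c = 84.6 kg/s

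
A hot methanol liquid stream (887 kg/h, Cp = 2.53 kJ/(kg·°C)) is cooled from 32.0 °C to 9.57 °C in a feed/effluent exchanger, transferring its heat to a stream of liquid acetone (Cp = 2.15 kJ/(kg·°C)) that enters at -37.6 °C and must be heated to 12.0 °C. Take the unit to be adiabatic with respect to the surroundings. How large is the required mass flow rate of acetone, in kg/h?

ṁ_c = 472 kg/h

Heat released by hot stream: Q = 887 × 2.53 × (32.0 − 9.57) = 50335 kJ/h
Energy balance on cold side (adiabatic exchanger): Q = ṁ_c·Cp_c·(T_c,out − T_c,in)
ṁ_c = 50335 / [2.15 × (12.0 − -37.6)] = 472.01 kg/h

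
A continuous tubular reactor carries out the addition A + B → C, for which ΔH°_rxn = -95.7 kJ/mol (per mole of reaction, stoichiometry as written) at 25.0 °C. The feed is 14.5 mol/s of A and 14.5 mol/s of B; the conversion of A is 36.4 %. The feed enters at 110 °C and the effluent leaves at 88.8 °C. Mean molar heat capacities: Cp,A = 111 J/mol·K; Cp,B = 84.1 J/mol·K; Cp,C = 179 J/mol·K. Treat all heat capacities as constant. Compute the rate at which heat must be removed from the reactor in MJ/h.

Extent of reaction ξ = 0.364 × 14.5 = 5.278 mol/s
Reaction term: ξ·ΔH°_rxn = 5.278 × -95.7 = -505.1 kJ/s
Sensible, feed 110→25 °C: -240.46 kJ/s
Outlet flows (mol/s): A 9.222, B 9.222, C 5.278
Sensible, products 25→88.8 °C: 175.07 kJ/s
Q = ΔH = -570.5 kJ/s = -570.5 kW
Heat removed = 2053.8 MJ/h

Q_out = 2050 MJ/h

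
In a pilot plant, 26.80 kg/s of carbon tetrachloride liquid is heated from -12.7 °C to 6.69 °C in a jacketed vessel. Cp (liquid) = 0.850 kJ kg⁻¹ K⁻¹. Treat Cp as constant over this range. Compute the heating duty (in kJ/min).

Q = 26500 kJ/min

Q = ṁ·Cp·ΔT = 26.80 × 0.850 × (6.69 − -12.7) = 441.7 kJ/s
Heating duty = 26502 kJ/min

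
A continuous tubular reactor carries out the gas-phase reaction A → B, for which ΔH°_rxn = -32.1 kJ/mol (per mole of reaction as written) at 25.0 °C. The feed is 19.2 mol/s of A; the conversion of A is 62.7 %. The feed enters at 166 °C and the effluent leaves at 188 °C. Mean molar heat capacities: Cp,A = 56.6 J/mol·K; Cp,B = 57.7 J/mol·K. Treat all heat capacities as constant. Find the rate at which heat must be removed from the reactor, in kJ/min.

Extent of reaction ξ = 0.627 × 19.2 = 12.038 mol/s
Reaction term: ξ·ΔH°_rxn = 12.038 × -32.1 = -386.43 kJ/s
Sensible, feed 166→25 °C: -153.23 kJ/s
Outlet flows (mol/s): A 7.1616, B 12.038
Sensible, products 25→188 °C: 179.29 kJ/s
Q = ΔH = -360.37 kJ/s = -360.37 kW
Heat removed = 21622 kJ/min

Q_out = 21600 kJ/min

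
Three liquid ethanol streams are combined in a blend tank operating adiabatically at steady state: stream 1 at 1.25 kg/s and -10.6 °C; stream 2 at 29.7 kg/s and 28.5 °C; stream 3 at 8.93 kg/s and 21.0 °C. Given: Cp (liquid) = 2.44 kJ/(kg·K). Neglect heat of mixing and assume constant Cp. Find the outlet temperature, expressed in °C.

T_out = 25.6 °C

No heat crosses the boundary, so H_out = H_in.
Σ ṁᵢCp,ᵢTᵢ = 1.25×2.44×-10.6 + 29.7×2.44×28.5 + 8.93×2.44×21.0 = 2490.6
Σ ṁᵢCp,ᵢ = 1.25×2.44 + 29.7×2.44 + 8.93×2.44 = 97.307
T_out = 2490.6 / 97.307 = 25.595 °C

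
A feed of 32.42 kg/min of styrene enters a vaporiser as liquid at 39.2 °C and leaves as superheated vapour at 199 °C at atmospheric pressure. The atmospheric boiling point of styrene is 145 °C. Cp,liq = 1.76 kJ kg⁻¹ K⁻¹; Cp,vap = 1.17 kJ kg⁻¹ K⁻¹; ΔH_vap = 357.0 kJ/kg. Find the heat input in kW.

Q = 328 kW

liquid 39.2→145 °C: 186.21 kJ/kg
vaporisation at 145 °C: 357 kJ/kg
vapour 145→199 °C: 63.18 kJ/kg
Δh = 186.21 + 357 + 63.18 = 606.39 kJ/kg
Q = ṁ·Δh = 32.42 kg/min × 606.39 kJ/kg = 19659 kJ/min
|Q| = 327.65 kW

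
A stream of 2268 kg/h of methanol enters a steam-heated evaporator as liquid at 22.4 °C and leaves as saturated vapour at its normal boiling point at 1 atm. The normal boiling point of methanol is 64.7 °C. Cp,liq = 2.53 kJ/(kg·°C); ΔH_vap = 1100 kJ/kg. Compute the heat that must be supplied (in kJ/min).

Q = 45600 kJ/min

liquid 22.4→64.7 °C: 107.02 kJ/kg
vaporisation at 64.7 °C: 1100 kJ/kg
Δh = 107.02 + 1100 = 1207 kJ/kg
Q = ṁ·Δh = 2268 kg/h × 1207 kJ/kg = 2.7375e+06 kJ/h
|Q| = 760.42 kW = 45625 kJ/min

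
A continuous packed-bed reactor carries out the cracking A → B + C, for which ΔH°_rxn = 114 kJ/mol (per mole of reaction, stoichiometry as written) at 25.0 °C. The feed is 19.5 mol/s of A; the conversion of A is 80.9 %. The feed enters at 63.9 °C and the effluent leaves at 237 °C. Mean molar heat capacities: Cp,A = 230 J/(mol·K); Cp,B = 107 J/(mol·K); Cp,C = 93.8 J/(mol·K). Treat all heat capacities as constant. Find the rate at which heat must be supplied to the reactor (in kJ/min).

Extent of reaction ξ = 0.809 × 19.5 = 15.776 mol/s
Reaction term: ξ·ΔH°_rxn = 15.776 × 114 = 1798.4 kJ/s
Sensible, feed 63.9→25 °C: -174.47 kJ/s
Outlet flows (mol/s): A 3.7245, B 15.776, C 15.776
Sensible, products 25→237 °C: 853.16 kJ/s
Q = ΔH = 2477.1 kJ/s = 2477.1 kW
Heat supplied = 148630 kJ/min

Q_in = 149000 kJ/min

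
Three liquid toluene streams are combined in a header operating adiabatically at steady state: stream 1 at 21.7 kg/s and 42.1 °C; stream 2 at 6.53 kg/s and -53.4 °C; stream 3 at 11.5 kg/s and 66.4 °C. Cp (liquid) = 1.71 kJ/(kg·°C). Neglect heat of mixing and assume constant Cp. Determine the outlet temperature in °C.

T_out = 33.4 °C

No heat crosses the boundary, so H_out = H_in.
Σ ṁᵢCp,ᵢTᵢ = 21.7×1.71×42.1 + 6.53×1.71×-53.4 + 11.5×1.71×66.4 = 2271.7
Σ ṁᵢCp,ᵢ = 21.7×1.71 + 6.53×1.71 + 11.5×1.71 = 67.938
T_out = 2271.7 / 67.938 = 33.437 °C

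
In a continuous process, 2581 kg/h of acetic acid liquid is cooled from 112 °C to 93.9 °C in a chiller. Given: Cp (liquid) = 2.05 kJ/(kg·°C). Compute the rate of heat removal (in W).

Q_c = 26600 W

Q = ṁ·Cp·ΔT = 2581 × 2.05 × (93.9 − 112) = -95768 kJ/h
Converting: 95768 / 3600 s = 26.602 kW
Cooling duty = 26602 W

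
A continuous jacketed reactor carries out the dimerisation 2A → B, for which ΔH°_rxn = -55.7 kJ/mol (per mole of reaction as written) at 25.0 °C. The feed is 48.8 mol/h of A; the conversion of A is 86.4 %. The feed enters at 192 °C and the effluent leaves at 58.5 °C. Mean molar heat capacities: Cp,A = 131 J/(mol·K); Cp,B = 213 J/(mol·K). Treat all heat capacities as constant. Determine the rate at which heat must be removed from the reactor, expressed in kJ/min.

Extent of reaction ξ = 0.864 × 48.8 / 2 = 21.082 mol/h
Reaction term: ξ·ΔH°_rxn = 21.082 × -55.7 = -1174.2 kJ/h
Sensible, feed 192→25 °C: -1067.6 kJ/h
Outlet flows (mol/h): A 6.6368, B 21.082
Sensible, products 25→58.5 °C: 179.55 kJ/h
Q = ΔH = -2062.3 kJ/h = -0.57286 kW
Heat removed = 34.371 kJ/min

Q_out = 34.4 kJ/min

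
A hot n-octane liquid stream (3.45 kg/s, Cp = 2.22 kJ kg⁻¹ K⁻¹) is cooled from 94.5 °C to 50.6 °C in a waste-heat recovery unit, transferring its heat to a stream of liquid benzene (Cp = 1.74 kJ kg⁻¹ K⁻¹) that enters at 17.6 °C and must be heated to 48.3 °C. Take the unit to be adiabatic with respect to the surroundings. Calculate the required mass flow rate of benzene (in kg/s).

ṁ_c = 6.29 kg/s

Heat released by hot stream: Q = 3.45 × 2.22 × (94.5 − 50.6) = 336.23 kJ/s
Energy balance on cold side (adiabatic exchanger): Q = ṁ_c·Cp_c·(T_c,out − T_c,in)
ṁ_c = 336.23 / [1.74 × (48.3 − 17.6)] = 6.2943 kg/s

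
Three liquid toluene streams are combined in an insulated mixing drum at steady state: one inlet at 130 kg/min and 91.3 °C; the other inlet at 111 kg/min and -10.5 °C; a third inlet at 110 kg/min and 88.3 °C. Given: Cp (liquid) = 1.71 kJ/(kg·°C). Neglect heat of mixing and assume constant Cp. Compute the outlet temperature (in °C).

Adiabatic, steady state ⇒ Σ ṁᵢCp,ᵢ(T_out − Tᵢ) = 0
T_out = Σ ṁᵢCp,ᵢTᵢ / Σ ṁᵢCp,ᵢ
      = 34912 / 600.21 = 58.167 °C

T_out = 58.2 °C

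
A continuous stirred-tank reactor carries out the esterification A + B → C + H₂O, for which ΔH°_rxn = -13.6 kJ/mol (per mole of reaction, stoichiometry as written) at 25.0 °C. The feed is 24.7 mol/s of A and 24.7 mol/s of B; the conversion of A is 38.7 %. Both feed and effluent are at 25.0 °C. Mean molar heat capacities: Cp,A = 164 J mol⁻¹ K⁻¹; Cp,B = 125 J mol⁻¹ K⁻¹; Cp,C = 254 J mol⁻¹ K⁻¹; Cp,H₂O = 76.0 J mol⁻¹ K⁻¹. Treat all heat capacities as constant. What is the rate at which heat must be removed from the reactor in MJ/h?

Q_out = 468 MJ/h

Extent of reaction ξ = 0.387 × 24.7 = 9.5589 mol/s
Reaction term: ξ·ΔH°_rxn = 9.5589 × -13.6 = -130 kJ/s
Q = ΔH = -130 kJ/s = -130 kW
Heat removed = 468 MJ/h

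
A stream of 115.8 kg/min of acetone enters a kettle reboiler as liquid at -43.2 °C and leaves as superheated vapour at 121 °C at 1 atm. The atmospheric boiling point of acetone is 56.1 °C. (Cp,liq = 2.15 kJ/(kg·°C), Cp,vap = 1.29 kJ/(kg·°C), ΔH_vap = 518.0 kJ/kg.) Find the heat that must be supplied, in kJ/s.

Q = 1570 kJ/s

liquid -43.2→56.1 °C: 213.5 kJ/kg
vaporisation at 56.1 °C: 518 kJ/kg
vapour 56.1→121 °C: 83.721 kJ/kg
Δh = 213.5 + 518 + 83.721 = 815.22 kJ/kg
Q = ṁ·Δh = 115.8 kg/min × 815.22 kJ/kg = 94402 kJ/min
|Q| = 1573.4 kW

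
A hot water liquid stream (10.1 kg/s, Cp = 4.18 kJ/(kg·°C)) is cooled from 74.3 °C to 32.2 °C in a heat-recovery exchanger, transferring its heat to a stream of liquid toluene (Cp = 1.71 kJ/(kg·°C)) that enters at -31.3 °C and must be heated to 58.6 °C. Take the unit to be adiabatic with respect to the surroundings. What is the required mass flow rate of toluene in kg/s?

ṁ_c = 11.6 kg/s

Heat released by hot stream: Q = 10.1 × 4.18 × (74.3 − 32.2) = 1777.4 kJ/s
Energy balance on cold side (adiabatic exchanger): Q = ṁ_c·Cp_c·(T_c,out − T_c,in)
ṁ_c = 1777.4 / [1.71 × (58.6 − -31.3)] = 11.562 kg/s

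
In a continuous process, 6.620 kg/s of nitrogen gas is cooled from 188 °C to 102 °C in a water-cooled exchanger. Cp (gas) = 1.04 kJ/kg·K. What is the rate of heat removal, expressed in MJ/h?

Q = ṁ·Cp·ΔT = 6.620 × 1.04 × (102 − 188) = -592.09 kJ/s
Cooling duty = 2131.5 MJ/h

Q_c = 2130 MJ/h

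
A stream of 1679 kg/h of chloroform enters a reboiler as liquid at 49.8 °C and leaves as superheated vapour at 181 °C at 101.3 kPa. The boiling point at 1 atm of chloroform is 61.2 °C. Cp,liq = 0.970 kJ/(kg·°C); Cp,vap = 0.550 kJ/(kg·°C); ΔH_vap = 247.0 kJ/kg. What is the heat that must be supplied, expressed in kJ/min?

Q = 9070 kJ/min

liquid 49.8→61.2 °C: 11.058 kJ/kg
vaporisation at 61.2 °C: 247 kJ/kg
vapour 61.2→181 °C: 65.89 kJ/kg
Δh = 11.058 + 247 + 65.89 = 323.95 kJ/kg
Q = ṁ·Δh = 1679 kg/h × 323.95 kJ/kg = 543910 kJ/h
|Q| = 151.09 kW = 9065.1 kJ/min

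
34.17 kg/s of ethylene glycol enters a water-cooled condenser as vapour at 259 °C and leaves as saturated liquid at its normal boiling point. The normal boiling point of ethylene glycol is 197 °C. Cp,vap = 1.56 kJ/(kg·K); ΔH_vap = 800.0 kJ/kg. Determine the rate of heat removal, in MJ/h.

vapour 259→197 °C: -96.72 kJ/kg
condensation at 197 °C: -800 kJ/kg
Δh = -96.72 + -800 = -896.72 kJ/kg
Q = ṁ·Δh = 34.17 kg/s × -896.72 kJ/kg = -30641 kJ/s
|Q| = 30641 kW = 110310 MJ/h

Q_c = 110000 MJ/h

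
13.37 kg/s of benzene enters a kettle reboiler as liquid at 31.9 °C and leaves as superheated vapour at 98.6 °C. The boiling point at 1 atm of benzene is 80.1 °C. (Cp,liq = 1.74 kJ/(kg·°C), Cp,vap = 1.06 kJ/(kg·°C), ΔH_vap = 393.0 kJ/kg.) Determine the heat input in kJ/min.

Q = 398000 kJ/min

liquid 31.9→80.1 °C: 83.868 kJ/kg
vaporisation at 80.1 °C: 393 kJ/kg
vapour 80.1→98.6 °C: 19.61 kJ/kg
Δh = 83.868 + 393 + 19.61 = 496.48 kJ/kg
Q = ṁ·Δh = 13.37 kg/s × 496.48 kJ/kg = 6637.9 kJ/s
|Q| = 6637.9 kW = 398270 kJ/min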